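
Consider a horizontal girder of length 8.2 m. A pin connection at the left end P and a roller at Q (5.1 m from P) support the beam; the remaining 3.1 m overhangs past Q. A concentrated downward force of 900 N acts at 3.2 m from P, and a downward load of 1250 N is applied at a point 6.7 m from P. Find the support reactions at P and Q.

P_x = 0, P_y = -56.86 N, Q_y = 2207 N

ΣM about P: Q_y·5.1 − 900·3.2 − 1250·6.7 = 0 → Q_y = 11255/5.1 = 2206.86 ≈ 2207 N.
ΣF_y = 0: P_y + 2206.86 − 900 − 1250 = 0 → P_y = -56.86 N.
ΣF_x = 0: no horizontal applied forces, so P_x = 0.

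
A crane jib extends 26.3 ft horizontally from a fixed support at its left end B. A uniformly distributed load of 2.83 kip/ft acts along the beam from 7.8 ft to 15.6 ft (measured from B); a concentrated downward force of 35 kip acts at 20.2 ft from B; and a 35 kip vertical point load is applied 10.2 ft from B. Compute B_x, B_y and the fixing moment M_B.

B_x = 0, B_y = 92.07 kip, M_B = 1322 kip·ft

Resultant of the distributed load: 2.83 × 7.8 = 22.074 kip at 11.7 ft from B.
ΣF_x = 0: B_x = 0.
ΣF_y = 0: B_y − 2.83·7.8 − 35 − 35 = 0 → B_y = 92.07 kip.
ΣM about B: M_B − (2.83·7.8)·11.7 − 35·20.2 − 35·10.2 = 0 → M_B = 1322 kip·ft.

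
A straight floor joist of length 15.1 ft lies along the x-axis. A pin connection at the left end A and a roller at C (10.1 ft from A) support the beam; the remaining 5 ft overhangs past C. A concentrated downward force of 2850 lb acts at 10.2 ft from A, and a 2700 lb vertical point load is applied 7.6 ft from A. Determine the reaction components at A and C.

ΣM about A: C_y·10.1 − 2850·10.2 − 2700·7.6 = 0 → C_y = 49590/10.1 = 4909.9 ≈ 4910 lb.
ΣF_y = 0: A_y + 4909.9 − 2850 − 2700 = 0 → A_y = 640.1 lb.
ΣF_x = 0: no horizontal applied forces, so A_x = 0.

A_x = 0, A_y = 640.1 lb, C_y = 4910 lb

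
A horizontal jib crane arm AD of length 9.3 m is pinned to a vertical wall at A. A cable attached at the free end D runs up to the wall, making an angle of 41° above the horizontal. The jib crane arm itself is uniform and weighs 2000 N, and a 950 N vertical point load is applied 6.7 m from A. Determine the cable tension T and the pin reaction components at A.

ΣM about A: T·sin41°·9.3 − 2000·4.65 − 950·6.7 = 0 → T = 15665/(9.3·0.656059) = 2567.47 ≈ 2567 N.
ΣF_x = 0: A_x − T·cos41° = 0 → A_x = 2567.47 × 0.75471 = 1938 N.
ΣF_y = 0: A_y + T·sin41° − 2000 − 950 = 0 → A_y = 2950 − 2567.47 × 0.656059 = 1266 N.

T = 2567 N, A_x = 1938 N, A_y = 1266 N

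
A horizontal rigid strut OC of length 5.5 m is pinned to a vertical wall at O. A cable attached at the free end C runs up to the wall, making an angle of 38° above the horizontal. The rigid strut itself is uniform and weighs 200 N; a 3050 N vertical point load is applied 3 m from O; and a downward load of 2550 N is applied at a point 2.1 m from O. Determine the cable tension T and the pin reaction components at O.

ΣM about O: T·sin38°·5.5 − 200·2.75 − 3050·3 − 2550·2.1 = 0 → T = 15055/(5.5·0.615661) = 4446.07 ≈ 4446 N.
ΣF_x = 0: O_x − T·cos38° = 0 → O_x = 4446.07 × 0.788011 = 3504 N.
ΣF_y = 0: O_y + T·sin38° − 200 − 3050 − 2550 = 0 → O_y = 5800 − 4446.07 × 0.615661 = 3063 N.

T = 4446 N, O_x = 3504 N, O_y = 3063 N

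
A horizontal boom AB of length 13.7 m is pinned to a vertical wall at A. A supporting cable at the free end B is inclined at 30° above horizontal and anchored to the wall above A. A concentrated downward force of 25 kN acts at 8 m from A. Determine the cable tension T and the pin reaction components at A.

ΣM about A: T·sin30°·13.7 − 25·8 = 0 → T = 200/(13.7·0.5) = 29.1971 ≈ 29.20 kN.
ΣF_x = 0: A_x − T·cos30° = 0 → A_x = 29.1971 × 0.866025 = 25.29 kN.
ΣF_y = 0: A_y + T·sin30° − 25 = 0 → A_y = 25 − 29.1971 × 0.5 = 10.40 kN.

T = 29.20 kN, A_x = 25.29 kN, A_y = 10.40 kN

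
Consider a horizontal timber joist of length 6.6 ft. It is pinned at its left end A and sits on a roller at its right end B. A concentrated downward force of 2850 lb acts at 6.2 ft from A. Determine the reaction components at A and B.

Moments about A: B_y·6.6 − 2850·6.2 = 0 → B_y = 17670/6.6 = 2677.27 ≈ 2677 lb.
ΣF_y = 0: A_y + 2677.27 − 2850 = 0 → A_y = 172.7 lb.
ΣF_x = 0: no horizontal applied forces, so A_x = 0.

A_x = 0, A_y = 172.7 lb, B_y = 2677 lb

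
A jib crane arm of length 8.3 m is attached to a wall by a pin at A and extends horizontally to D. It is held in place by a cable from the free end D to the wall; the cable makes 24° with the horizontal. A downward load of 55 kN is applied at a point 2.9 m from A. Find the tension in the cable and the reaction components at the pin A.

ΣM about A: T·sin24°·8.3 − 55·2.9 = 0 → T = 159.5/(8.3·0.406737) = 47.2464 ≈ 47.25 kN.
ΣF_x = 0: A_x − T·cos24° = 0 → A_x = 47.2464 × 0.913545 = 43.16 kN.
ΣF_y = 0: A_y + T·sin24° − 55 = 0 → A_y = 55 − 47.2464 × 0.406737 = 35.78 kN.

T = 47.25 kN, A_x = 43.16 kN, A_y = 35.78 kN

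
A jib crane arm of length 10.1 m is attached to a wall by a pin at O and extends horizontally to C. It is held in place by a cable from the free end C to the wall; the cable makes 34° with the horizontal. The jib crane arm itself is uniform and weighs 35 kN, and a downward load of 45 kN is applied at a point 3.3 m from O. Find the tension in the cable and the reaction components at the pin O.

T = 57.59 kN, O_x = 47.74 kN, O_y = 47.80 kN

ΣM about O: T·sin34°·10.1 − 35·5.05 − 45·3.3 = 0 → T = 325.25/(10.1·0.559193) = 57.5883 ≈ 57.59 kN.
ΣF_x = 0: O_x − T·cos34° = 0 → O_x = 57.5883 × 0.829038 = 47.74 kN.
ΣF_y = 0: O_y + T·sin34° − 35 − 45 = 0 → O_y = 80 − 57.5883 × 0.559193 = 47.80 kN.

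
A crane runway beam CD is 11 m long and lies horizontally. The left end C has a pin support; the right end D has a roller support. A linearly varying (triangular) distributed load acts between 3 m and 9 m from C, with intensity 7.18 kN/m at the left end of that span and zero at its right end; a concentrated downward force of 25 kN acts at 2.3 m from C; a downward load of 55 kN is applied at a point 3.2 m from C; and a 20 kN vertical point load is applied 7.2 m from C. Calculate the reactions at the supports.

Resultant of the triangular load: ½ × 7.18 × 6 = 21.54 kN, acting at 5 m from C (one-third of the span from the peak).
Moments about C: D_y·11 − (½·7.18·6)·5 − 25·2.3 − 55·3.2 − 20·7.2 = 0 → D_y = 485.2/11 = 44.1091 ≈ 44.11 kN.
ΣF_y = 0: C_y + 44.1091 − ½·7.18·6 − 25 − 55 − 20 = 0 → C_y = 77.43 kN.
ΣF_x = 0: no horizontal applied forces, so C_x = 0.

C_x = 0, C_y = 77.43 kN, D_y = 44.11 kN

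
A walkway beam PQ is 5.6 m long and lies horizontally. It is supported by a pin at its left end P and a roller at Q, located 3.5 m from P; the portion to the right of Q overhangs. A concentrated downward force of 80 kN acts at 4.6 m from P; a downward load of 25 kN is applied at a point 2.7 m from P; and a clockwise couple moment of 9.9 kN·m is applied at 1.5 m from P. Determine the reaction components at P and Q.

ΣM about P: Q_y·3.5 − 80·4.6 − 25·2.7 − 9.9 = 0 → Q_y = 445.4/3.5 = 127.257 ≈ 127.3 kN.
ΣF_y = 0: P_y + 127.257 − 80 − 25 = 0 → P_y = -22.26 kN.
ΣF_x = 0: no horizontal applied forces, so P_x = 0.

P_x = 0, P_y = -22.26 kN, Q_y = 127.3 kN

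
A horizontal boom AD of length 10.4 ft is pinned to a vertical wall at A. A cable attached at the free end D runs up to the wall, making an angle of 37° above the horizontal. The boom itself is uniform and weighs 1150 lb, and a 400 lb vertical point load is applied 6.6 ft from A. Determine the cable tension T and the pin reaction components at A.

ΣM about A: T·sin37°·10.4 − 1150·5.2 − 400·6.6 = 0 → T = 8620/(10.4·0.601815) = 1377.24 ≈ 1377 lb.
ΣF_x = 0: A_x − T·cos37° = 0 → A_x = 1377.24 × 0.798636 = 1100 lb.
ΣF_y = 0: A_y + T·sin37° − 1150 − 400 = 0 → A_y = 1550 − 1377.24 × 0.601815 = 721.2 lb.

T = 1377 lb, A_x = 1100 lb, A_y = 721.2 lb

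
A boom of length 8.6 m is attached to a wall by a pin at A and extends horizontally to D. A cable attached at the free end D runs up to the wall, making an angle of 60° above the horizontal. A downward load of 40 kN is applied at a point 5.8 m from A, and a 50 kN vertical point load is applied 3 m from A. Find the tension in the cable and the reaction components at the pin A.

ΣM about A: T·sin60°·8.6 − 40·5.8 − 50·3 = 0 → T = 382/(8.6·0.866025) = 51.2902 ≈ 51.29 kN.
ΣF_x = 0: A_x − T·cos60° = 0 → A_x = 51.2902 × 0.5 = 25.65 kN.
ΣF_y = 0: A_y + T·sin60° − 40 − 50 = 0 → A_y = 90 − 51.2902 × 0.866025 = 45.58 kN.

T = 51.29 kN, A_x = 25.65 kN, A_y = 45.58 kN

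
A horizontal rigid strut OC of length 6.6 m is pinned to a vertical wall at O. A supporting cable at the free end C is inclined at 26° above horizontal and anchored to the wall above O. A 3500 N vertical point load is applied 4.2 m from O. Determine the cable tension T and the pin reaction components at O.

T = 5081 N, O_x = 4567 N, O_y = 1273 N

ΣM about O: T·sin26°·6.6 − 3500·4.2 = 0 → T = 14700/(6.6·0.438371) = 5080.79 ≈ 5081 N.
ΣF_x = 0: O_x − T·cos26° = 0 → O_x = 5080.79 × 0.898794 = 4567 N.
ΣF_y = 0: O_y + T·sin26° − 3500 = 0 → O_y = 3500 − 5080.79 × 0.438371 = 1273 N.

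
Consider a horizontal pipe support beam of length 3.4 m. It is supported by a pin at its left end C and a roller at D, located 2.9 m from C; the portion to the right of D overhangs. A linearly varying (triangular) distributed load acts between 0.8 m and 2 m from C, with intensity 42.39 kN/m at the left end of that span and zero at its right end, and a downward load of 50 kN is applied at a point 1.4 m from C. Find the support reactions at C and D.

C_x = 0, C_y = 40.77 kN, D_y = 34.66 kN

Resultant of the triangular load: ½ × 42.39 × 1.2 = 25.434 kN, acting at 1.2 m from C (one-third of the span from the peak).
Moments about C: D_y·2.9 − (½·42.39·1.2)·1.2 − 50·1.4 = 0 → D_y = 100.5208/2.9 = 34.6623 ≈ 34.66 kN.
ΣF_y = 0: C_y + 34.6623 − ½·42.39·1.2 − 50 = 0 → C_y = 40.77 kN.
ΣF_x = 0: no horizontal applied forces, so C_x = 0.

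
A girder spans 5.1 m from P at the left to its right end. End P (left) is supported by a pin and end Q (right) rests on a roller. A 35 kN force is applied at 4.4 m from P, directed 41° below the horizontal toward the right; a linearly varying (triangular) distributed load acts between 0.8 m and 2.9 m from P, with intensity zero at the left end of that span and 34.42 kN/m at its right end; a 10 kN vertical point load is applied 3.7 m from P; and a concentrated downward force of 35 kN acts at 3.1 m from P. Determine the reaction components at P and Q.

Resultant of the triangular load: ½ × 34.42 × 2.1 = 36.141 kN, acting at 2.2 m from P (one-third of the span from the peak).
ΣM about P: Q_y·5.1 − 35·sin41°·4.4 − (½·34.42·2.1)·2.2 − 10·3.7 − 35·3.1 = 0 → Q_y = 326.043/5.1 = 63.93 kN.
ΣF_y = 0: P_y + 63.93 − 35·sin41° − ½·34.42·2.1 − 10 − 35 = 0 → P_y = 40.17 kN.
ΣF_x = 0: P_x + 35·cos41° = 0 → P_x = -26.41 kN.

P_x = -26.41 kN, P_y = 40.17 kN, Q_y = 63.93 kN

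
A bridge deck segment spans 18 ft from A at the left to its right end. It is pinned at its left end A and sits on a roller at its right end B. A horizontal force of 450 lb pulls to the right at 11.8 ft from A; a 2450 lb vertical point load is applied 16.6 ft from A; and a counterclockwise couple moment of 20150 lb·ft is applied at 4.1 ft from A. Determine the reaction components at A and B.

Moments about A: B_y·18 − 2450·16.6 + 20150 = 0 → B_y = 20520/18 = 1140 lb.
ΣF_y = 0: A_y + 1140 − 2450 = 0 → A_y = 1310 lb.
ΣF_x = 0: A_x + 450 = 0 → A_x = -450.0 lb.

A_x = -450.0 lb, A_y = 1310 lb, B_y = 1140 lb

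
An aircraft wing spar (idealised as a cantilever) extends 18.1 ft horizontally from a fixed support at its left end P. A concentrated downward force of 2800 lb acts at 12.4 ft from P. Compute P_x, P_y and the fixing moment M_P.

ΣF_x = 0: P_x = 0.
ΣF_y = 0: P_y − 2800 = 0 → P_y = 2800 lb.
ΣM about P: M_P − 2800·12.4 = 0 → M_P = 34720 lb·ft.

P_x = 0, P_y = 2800 lb, M_P = 34720 lb·ft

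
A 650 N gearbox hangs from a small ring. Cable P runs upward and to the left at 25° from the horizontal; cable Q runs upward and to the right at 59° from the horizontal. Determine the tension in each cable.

ΣF_x = 0: −T_P·cos25° + T_Q·cos59° = 0 → T_Q = 1.75969·T_P.
ΣF_y = 0: T_P·sin25° + T_Q·sin59° = 650.
Substitute: T_P·(0.422618 + 1.75969·0.857167) = 650 → T_P = 336.619 ≈ 336.6 N.
Then T_Q = 1.75969 × 336.619 = 592.3 N.

T_P = 336.6 N, T_Q = 592.3 N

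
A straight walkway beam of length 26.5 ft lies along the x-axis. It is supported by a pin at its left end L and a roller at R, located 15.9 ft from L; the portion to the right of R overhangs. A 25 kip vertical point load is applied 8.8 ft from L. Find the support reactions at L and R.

L_x = 0, L_y = 11.16 kip, R_y = 13.84 kip

ΣM about L: R_y·15.9 − 25·8.8 = 0 → R_y = 220/15.9 = 13.8365 ≈ 13.84 kip.
ΣF_y = 0: L_y + 13.8365 − 25 = 0 → L_y = 11.16 kip.
ΣF_x = 0: no horizontal applied forces, so L_x = 0.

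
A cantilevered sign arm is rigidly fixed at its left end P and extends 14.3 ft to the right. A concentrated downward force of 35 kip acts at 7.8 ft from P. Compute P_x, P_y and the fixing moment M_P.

P_x = 0, P_y = 35.00 kip, M_P = 273.0 kip·ft

ΣF_x = 0: P_x = 0.
ΣF_y = 0: P_y − 35 = 0 → P_y = 35.00 kip.
ΣM about P: M_P − 35·7.8 = 0 → M_P = 273.0 kip·ft.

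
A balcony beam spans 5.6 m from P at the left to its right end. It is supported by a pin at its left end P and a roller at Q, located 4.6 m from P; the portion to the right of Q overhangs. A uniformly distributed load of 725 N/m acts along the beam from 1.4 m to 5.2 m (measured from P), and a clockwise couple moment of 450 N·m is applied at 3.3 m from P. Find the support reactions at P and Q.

P_x = 0, P_y = 680.8 N, Q_y = 2074 N

Resultant of the distributed load: 725 × 3.8 = 2755 N at 3.3 m from P.
Moments about P: Q_y·4.6 − (725·3.8)·3.3 − 450 = 0 → Q_y = 9541.5/4.6 = 2074.24 ≈ 2074 N.
ΣF_y = 0: P_y + 2074.24 − 725·3.8 = 0 → P_y = 680.8 N.
ΣF_x = 0: no horizontal applied forces, so P_x = 0.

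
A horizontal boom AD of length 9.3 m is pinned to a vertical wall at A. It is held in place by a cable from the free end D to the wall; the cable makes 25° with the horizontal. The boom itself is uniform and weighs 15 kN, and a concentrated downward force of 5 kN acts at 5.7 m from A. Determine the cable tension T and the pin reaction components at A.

ΣM about A: T·sin25°·9.3 − 15·4.65 − 5·5.7 = 0 → T = 98.25/(9.3·0.422618) = 24.9978 ≈ 25.00 kN.
ΣF_x = 0: A_x − T·cos25° = 0 → A_x = 24.9978 × 0.906308 = 22.66 kN.
ΣF_y = 0: A_y + T·sin25° − 15 − 5 = 0 → A_y = 20 − 24.9978 × 0.422618 = 9.435 kN.

T = 25.00 kN, A_x = 22.66 kN, A_y = 9.435 kN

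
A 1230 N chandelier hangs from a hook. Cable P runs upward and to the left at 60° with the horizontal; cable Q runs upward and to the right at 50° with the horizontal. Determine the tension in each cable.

ΣF_x = 0: −T_P·cos60° + T_Q·cos50° = 0 → T_Q = 0.777862·T_P.
ΣF_y = 0: T_P·sin60° + T_Q·sin50° = 1230.
Substitute: T_P·(0.866025 + 0.777862·0.766044) = 1230 → T_P = 841.37 ≈ 841.4 N.
Then T_Q = 0.777862 × 841.37 = 654.5 N.

T_P = 841.4 N, T_Q = 654.5 N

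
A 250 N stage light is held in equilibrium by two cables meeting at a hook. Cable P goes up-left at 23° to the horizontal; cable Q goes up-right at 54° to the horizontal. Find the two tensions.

T_P = 150.8 N, T_Q = 236.2 N

ΣF_x = 0: −T_P·cos23° + T_Q·cos54° = 0 → T_Q = 1.56606·T_P.
ΣF_y = 0: T_P·sin23° + T_Q·sin54° = 250.
Substitute: T_P·(0.390731 + 1.56606·0.809017) = 250 → T_P = 150.811 ≈ 150.8 N.
Then T_Q = 1.56606 × 150.811 = 236.2 N.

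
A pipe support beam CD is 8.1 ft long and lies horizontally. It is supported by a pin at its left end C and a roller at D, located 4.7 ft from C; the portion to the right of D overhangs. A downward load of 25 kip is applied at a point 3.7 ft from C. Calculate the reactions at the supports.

Moments about C: D_y·4.7 − 25·3.7 = 0 → D_y = 92.5/4.7 = 19.6809 ≈ 19.68 kip.
ΣF_y = 0: C_y + 19.6809 − 25 = 0 → C_y = 5.319 kip.
ΣF_x = 0: no horizontal applied forces, so C_x = 0.

C_x = 0, C_y = 5.319 kip, D_y = 19.68 kip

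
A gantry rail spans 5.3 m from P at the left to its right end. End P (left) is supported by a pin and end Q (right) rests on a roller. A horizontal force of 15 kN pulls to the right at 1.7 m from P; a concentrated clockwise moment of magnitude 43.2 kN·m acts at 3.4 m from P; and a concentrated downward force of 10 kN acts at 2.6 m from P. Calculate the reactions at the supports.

P_x = -15.00 kN, P_y = -3.057 kN, Q_y = 13.06 kN

Moments about P: Q_y·5.3 − 43.2 − 10·2.6 = 0 → Q_y = 69.2/5.3 = 13.0566 ≈ 13.06 kN.
ΣF_y = 0: P_y + 13.0566 − 10 = 0 → P_y = -3.057 kN.
ΣF_x = 0: P_x + 15 = 0 → P_x = -15.00 kN.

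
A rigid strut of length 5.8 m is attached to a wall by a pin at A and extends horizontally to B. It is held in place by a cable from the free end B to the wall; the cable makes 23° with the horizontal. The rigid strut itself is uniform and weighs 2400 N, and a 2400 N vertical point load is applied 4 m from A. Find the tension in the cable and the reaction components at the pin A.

ΣM about A: T·sin23°·5.8 − 2400·2.9 − 2400·4 = 0 → T = 16560/(5.8·0.390731) = 7307.26 ≈ 7307 N.
ΣF_x = 0: A_x − T·cos23° = 0 → A_x = 7307.26 × 0.920505 = 6726 N.
ΣF_y = 0: A_y + T·sin23° − 2400 − 2400 = 0 → A_y = 4800 − 7307.26 × 0.390731 = 1945 N.

T = 7307 N, A_x = 6726 N, A_y = 1945 N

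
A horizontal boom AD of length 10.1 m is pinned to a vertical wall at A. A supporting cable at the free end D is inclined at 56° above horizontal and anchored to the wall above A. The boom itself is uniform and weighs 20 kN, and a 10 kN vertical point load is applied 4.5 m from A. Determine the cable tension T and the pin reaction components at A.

T = 17.44 kN, A_x = 9.750 kN, A_y = 15.54 kN

ΣM about A: T·sin56°·10.1 − 20·5.05 − 10·4.5 = 0 → T = 146/(10.1·0.829038) = 17.4364 ≈ 17.44 kN.
ΣF_x = 0: A_x − T·cos56° = 0 → A_x = 17.4364 × 0.559193 = 9.750 kN.
ΣF_y = 0: A_y + T·sin56° − 20 − 10 = 0 → A_y = 30 − 17.4364 × 0.829038 = 15.54 kN.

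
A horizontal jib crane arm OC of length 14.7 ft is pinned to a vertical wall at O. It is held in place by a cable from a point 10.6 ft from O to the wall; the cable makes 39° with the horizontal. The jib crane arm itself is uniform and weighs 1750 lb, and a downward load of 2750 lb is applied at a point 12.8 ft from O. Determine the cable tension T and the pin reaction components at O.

ΣM about O: T·sin39°·10.6 − 1750·7.35 − 2750·12.8 = 0 → T = 48062.5/(10.6·0.62932) = 7204.92 ≈ 7205 lb.
ΣF_x = 0: O_x − T·cos39° = 0 → O_x = 7204.92 × 0.777146 = 5599 lb.
ΣF_y = 0: O_y + T·sin39° − 1750 − 2750 = 0 → O_y = 4500 − 7204.92 × 0.62932 = -34.20 lb.

T = 7205 lb, O_x = 5599 lb, O_y = -34.20 lb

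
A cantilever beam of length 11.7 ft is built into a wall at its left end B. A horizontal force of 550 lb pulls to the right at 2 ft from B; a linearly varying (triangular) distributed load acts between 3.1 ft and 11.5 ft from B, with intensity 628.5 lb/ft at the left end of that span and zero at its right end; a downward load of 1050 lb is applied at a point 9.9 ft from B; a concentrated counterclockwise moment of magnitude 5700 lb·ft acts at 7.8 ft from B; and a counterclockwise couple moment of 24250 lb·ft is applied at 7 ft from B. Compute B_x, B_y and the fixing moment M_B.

B_x = -550.0 lb, B_y = 3690 lb, M_B = -3981 lb·ft

Resultant of the triangular load: ½ × 628.5 × 8.4 = 2639.7 lb, acting at 5.9 ft from B (one-third of the span from the peak).
ΣF_x = 0: B_x + 550 = 0 → B_x = -550.0 lb.
ΣF_y = 0: B_y − ½·628.5·8.4 − 1050 = 0 → B_y = 3690 lb.
ΣM about B: M_B − (½·628.5·8.4)·5.9 − 1050·9.9 + 5700 + 24250 = 0 → M_B = -3981 lb·ft.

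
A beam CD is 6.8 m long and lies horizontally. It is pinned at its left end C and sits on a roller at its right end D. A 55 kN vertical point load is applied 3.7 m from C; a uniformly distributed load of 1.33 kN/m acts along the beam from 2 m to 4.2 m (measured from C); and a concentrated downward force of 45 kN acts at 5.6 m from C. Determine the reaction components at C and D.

C_x = 0, C_y = 34.61 kN, D_y = 68.32 kN

Resultant of the distributed load: 1.33 × 2.2 = 2.926 kN at 3.1 m from C.
ΣM about C: D_y·6.8 − 55·3.7 − (1.33·2.2)·3.1 − 45·5.6 = 0 → D_y = 464.5706/6.8 = 68.3192 ≈ 68.32 kN.
ΣF_y = 0: C_y + 68.3192 − 55 − 1.33·2.2 − 45 = 0 → C_y = 34.61 kN.
ΣF_x = 0: no horizontal applied forces, so C_x = 0.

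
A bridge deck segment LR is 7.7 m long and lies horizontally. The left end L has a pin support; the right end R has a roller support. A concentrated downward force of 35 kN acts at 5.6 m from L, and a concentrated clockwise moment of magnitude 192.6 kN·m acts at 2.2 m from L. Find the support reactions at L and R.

L_x = 0, L_y = -15.47 kN, R_y = 50.47 kN

Taking moments about L: R_y·7.7 − 35·5.6 − 192.6 = 0 → R_y = 388.6/7.7 = 50.4675 ≈ 50.47 kN.
ΣF_y = 0: L_y + 50.4675 − 35 = 0 → L_y = -15.47 kN.
ΣF_x = 0: no horizontal applied forces, so L_x = 0.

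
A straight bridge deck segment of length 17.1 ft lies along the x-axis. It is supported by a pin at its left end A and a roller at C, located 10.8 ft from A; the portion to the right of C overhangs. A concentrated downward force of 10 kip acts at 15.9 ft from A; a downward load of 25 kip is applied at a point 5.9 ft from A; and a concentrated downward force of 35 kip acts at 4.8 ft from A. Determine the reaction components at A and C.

Moments about A: C_y·10.8 − 10·15.9 − 25·5.9 − 35·4.8 = 0 → C_y = 474.5/10.8 = 43.9352 ≈ 43.94 kip.
ΣF_y = 0: A_y + 43.9352 − 10 − 25 − 35 = 0 → A_y = 26.06 kip.
ΣF_x = 0: no horizontal applied forces, so A_x = 0.

A_x = 0, A_y = 26.06 kip, C_y = 43.94 kip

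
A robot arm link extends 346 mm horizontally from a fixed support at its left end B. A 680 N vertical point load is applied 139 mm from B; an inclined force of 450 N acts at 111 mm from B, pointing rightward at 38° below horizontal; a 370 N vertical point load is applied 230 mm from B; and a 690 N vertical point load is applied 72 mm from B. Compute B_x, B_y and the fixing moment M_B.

ΣF_x = 0: B_x + 450·cos38° = 0 → B_x = -354.6 N.
ΣF_y = 0: B_y − 680 − 450·sin38° − 370 − 690 = 0 → B_y = 2017 N.
ΣM about B: M_B − 680·139 − 450·sin38°·111 − 370·230 − 690·72 = 0 → M_B = 260100 N·mm.

B_x = -354.6 N, B_y = 2017 N, M_B = 260100 N·mm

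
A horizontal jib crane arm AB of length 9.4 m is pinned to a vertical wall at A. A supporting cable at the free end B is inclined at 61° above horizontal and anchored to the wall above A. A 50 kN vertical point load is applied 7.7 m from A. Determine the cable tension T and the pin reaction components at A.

T = 46.83 kN, A_x = 22.70 kN, A_y = 9.043 kN

ΣM about A: T·sin61°·9.4 − 50·7.7 = 0 → T = 385/(9.4·0.87462) = 46.8288 ≈ 46.83 kN.
ΣF_x = 0: A_x − T·cos61° = 0 → A_x = 46.8288 × 0.48481 = 22.70 kN.
ΣF_y = 0: A_y + T·sin61° − 50 = 0 → A_y = 50 − 46.8288 × 0.87462 = 9.043 kN.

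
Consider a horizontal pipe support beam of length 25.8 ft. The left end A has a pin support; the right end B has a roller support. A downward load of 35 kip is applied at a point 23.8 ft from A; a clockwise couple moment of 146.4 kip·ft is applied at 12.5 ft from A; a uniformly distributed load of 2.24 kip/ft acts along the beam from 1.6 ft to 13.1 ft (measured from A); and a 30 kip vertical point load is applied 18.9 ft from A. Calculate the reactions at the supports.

Resultant of the distributed load: 2.24 × 11.5 = 25.76 kip at 7.35 ft from A.
Taking moments about A: B_y·25.8 − 35·23.8 − 146.4 − (2.24·11.5)·7.35 − 30·18.9 = 0 → B_y = 1735.736/25.8 = 67.2766 ≈ 67.28 kip.
ΣF_y = 0: A_y + 67.2766 − 35 − 2.24·11.5 − 30 = 0 → A_y = 23.48 kip.
ΣF_x = 0: no horizontal applied forces, so A_x = 0.

A_x = 0, A_y = 23.48 kip, B_y = 67.28 kip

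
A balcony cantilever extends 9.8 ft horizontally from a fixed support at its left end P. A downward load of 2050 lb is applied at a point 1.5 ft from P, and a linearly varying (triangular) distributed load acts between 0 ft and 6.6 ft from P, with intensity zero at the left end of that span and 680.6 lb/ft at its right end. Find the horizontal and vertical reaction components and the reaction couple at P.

Resultant of the triangular load: ½ × 680.6 × 6.6 = 2245.98 lb, acting at 4.4 ft from P (one-third of the span from the peak).
ΣF_x = 0: P_x = 0.
ΣF_y = 0: P_y − 2050 − ½·680.6·6.6 = 0 → P_y = 4296 lb.
ΣM about P: M_P − 2050·1.5 − (½·680.6·6.6)·4.4 = 0 → M_P = 12960 lb·ft.

P_x = 0, P_y = 4296 lb, M_P = 12960 lb·ft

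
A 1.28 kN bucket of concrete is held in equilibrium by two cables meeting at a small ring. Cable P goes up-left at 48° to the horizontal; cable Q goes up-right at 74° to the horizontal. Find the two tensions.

ΣF_x = 0: −T_P·cos48° + T_Q·cos74° = 0 → T_Q = 2.42758·T_P.
ΣF_y = 0: T_P·sin48° + T_Q·sin74° = 1.28.
Substitute: T_P·(0.743145 + 2.42758·0.961262) = 1.28 → T_P = 0.416032 ≈ 0.4160 kN.
Then T_Q = 2.42758 × 0.416032 = 1.010 kN.

T_P = 0.4160 kN, T_Q = 1.010 kN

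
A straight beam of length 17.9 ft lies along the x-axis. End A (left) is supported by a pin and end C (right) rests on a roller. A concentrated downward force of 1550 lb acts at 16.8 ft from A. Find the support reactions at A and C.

A_x = 0, A_y = 95.25 lb, C_y = 1455 lb

Moments about A: C_y·17.9 − 1550·16.8 = 0 → C_y = 26040/17.9 = 1454.75 ≈ 1455 lb.
ΣF_y = 0: A_y + 1454.75 − 1550 = 0 → A_y = 95.25 lb.
ΣF_x = 0: no horizontal applied forces, so A_x = 0.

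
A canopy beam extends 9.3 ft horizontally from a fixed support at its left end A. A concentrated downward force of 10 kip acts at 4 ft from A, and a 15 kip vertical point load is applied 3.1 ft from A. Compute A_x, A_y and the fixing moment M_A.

A_x = 0, A_y = 25.00 kip, M_A = 86.50 kip·ft

ΣF_x = 0: A_x = 0.
ΣF_y = 0: A_y − 10 − 15 = 0 → A_y = 25.00 kip.
ΣM about A: M_A − 10·4 − 15·3.1 = 0 → M_A = 86.50 kip·ft.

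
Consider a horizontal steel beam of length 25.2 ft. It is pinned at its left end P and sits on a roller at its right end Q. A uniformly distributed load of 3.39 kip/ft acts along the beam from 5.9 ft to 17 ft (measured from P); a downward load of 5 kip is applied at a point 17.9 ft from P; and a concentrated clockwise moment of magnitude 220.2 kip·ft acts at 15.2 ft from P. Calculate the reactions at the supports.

P_x = 0, P_y = 13.24 kip, Q_y = 29.39 kip

Resultant of the distributed load: 3.39 × 11.1 = 37.629 kip at 11.45 ft from P.
ΣM about P: Q_y·25.2 − (3.39·11.1)·11.45 − 5·17.9 − 220.2 = 0 → Q_y = 740.55205/25.2 = 29.387 ≈ 29.39 kip.
ΣF_y = 0: P_y + 29.387 − 3.39·11.1 − 5 = 0 → P_y = 13.24 kip.
ΣF_x = 0: no horizontal applied forces, so P_x = 0.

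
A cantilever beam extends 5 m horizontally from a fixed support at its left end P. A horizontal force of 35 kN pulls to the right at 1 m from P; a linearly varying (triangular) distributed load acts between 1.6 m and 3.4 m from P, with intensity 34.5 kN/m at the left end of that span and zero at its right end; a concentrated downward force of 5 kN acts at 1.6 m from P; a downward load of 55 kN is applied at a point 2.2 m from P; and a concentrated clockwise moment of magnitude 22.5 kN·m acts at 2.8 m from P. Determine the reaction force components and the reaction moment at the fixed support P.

P_x = -35.00 kN, P_y = 91.05 kN, M_P = 219.8 kN·m

Resultant of the triangular load: ½ × 34.5 × 1.8 = 31.05 kN, acting at 2.2 m from P (one-third of the span from the peak).
ΣF_x = 0: P_x + 35 = 0 → P_x = -35.00 kN.
ΣF_y = 0: P_y − ½·34.5·1.8 − 5 − 55 = 0 → P_y = 91.05 kN.
ΣM about P: M_P − (½·34.5·1.8)·2.2 − 5·1.6 − 55·2.2 − 22.5 = 0 → M_P = 219.8 kN·m.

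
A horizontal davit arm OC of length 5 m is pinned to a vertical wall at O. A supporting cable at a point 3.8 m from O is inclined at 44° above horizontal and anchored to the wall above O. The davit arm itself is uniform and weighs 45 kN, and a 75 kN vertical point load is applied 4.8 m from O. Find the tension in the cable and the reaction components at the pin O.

ΣM about O: T·sin44°·3.8 − 45·2.5 − 75·4.8 = 0 → T = 472.5/(3.8·0.694658) = 178.998 ≈ 179.0 kN.
ΣF_x = 0: O_x − T·cos44° = 0 → O_x = 178.998 × 0.71934 = 128.8 kN.
ΣF_y = 0: O_y + T·sin44° − 45 − 75 = 0 → O_y = 120 − 178.998 × 0.694658 = -4.342 kN.

T = 179.0 kN, O_x = 128.8 kN, O_y = -4.342 kN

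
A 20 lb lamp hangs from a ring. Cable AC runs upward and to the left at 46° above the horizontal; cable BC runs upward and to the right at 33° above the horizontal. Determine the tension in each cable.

T_AC = 17.09 lb, T_BC = 14.15 lb

ΣF_x = 0: −T_AC·cos46° + T_BC·cos33° = 0 → T_BC = 0.828285·T_AC.
ΣF_y = 0: T_AC·sin46° + T_BC·sin33° = 20.
Substitute: T_AC·(0.71934 + 0.828285·0.544639) = 20 → T_AC = 17.0874 ≈ 17.09 lb.
Then T_BC = 0.828285 × 17.0874 = 14.15 lb.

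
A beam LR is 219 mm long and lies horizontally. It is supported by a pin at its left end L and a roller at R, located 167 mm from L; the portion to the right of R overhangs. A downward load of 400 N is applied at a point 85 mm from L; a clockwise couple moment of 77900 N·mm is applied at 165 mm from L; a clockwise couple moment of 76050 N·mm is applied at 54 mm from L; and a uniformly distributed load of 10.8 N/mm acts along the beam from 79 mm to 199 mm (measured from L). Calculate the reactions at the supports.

L_x = 0, L_y = -508.2 N, R_y = 2204 N

Resultant of the distributed load: 10.8 × 120 = 1296 N at 139 mm from L.
Taking moments about L: R_y·167 − 400·85 − 77900 − 76050 − (10.8·120)·139 = 0 → R_y = 368094/167 = 2204.16 ≈ 2204 N.
ΣF_y = 0: L_y + 2204.16 − 400 − 10.8·120 = 0 → L_y = -508.2 N.
ΣF_x = 0: no horizontal applied forces, so L_x = 0.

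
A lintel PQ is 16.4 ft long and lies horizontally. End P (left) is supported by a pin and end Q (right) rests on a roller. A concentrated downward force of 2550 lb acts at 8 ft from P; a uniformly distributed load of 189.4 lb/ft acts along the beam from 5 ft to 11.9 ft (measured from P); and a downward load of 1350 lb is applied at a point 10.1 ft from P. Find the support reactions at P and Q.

Resultant of the distributed load: 189.4 × 6.9 = 1306.86 lb at 8.45 ft from P.
Moments about P: Q_y·16.4 − 2550·8 − (189.4·6.9)·8.45 − 1350·10.1 = 0 → Q_y = 45077.967/16.4 = 2748.66 ≈ 2749 lb.
ΣF_y = 0: P_y + 2748.66 − 2550 − 189.4·6.9 − 1350 = 0 → P_y = 2458 lb.
ΣF_x = 0: no horizontal applied forces, so P_x = 0.

P_x = 0, P_y = 2458 lb, Q_y = 2749 lb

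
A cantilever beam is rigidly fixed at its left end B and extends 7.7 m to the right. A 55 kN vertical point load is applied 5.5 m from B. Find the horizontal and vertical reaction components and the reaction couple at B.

ΣF_x = 0: B_x = 0.
ΣF_y = 0: B_y − 55 = 0 → B_y = 55.00 kN.
ΣM about B: M_B − 55·5.5 = 0 → M_B = 302.5 kN·m.

B_x = 0, B_y = 55.00 kN, M_B = 302.5 kN·m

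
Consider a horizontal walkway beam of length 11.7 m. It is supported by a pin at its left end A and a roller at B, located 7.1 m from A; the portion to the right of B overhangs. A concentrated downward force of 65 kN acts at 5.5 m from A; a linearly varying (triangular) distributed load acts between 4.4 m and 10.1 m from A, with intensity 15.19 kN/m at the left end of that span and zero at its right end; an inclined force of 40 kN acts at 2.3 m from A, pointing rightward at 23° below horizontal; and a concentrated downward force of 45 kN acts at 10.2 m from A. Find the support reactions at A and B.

A_x = -36.82 kN, A_y = 10.44 kN, B_y = 158.5 kN

Resultant of the triangular load: ½ × 15.19 × 5.7 = 43.2915 kN, acting at 6.3 m from A (one-third of the span from the peak).
ΣM about A: B_y·7.1 − 65·5.5 − (½·15.19·5.7)·6.3 − 40·sin23°·2.3 − 45·10.2 = 0 → B_y = 1125.18/7.1 = 158.476 ≈ 158.5 kN.
ΣF_y = 0: A_y + 158.476 − 65 − ½·15.19·5.7 − 40·sin23° − 45 = 0 → A_y = 10.44 kN.
ΣF_x = 0: A_x + 40·cos23° = 0 → A_x = -36.82 kN.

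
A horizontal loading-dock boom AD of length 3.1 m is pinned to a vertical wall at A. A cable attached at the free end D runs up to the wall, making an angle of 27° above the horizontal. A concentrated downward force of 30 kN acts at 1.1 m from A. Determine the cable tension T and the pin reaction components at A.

ΣM about A: T·sin27°·3.1 − 30·1.1 = 0 → T = 33/(3.1·0.45399) = 23.448 ≈ 23.45 kN.
ΣF_x = 0: A_x − T·cos27° = 0 → A_x = 23.448 × 0.891007 = 20.89 kN.
ΣF_y = 0: A_y + T·sin27° − 30 = 0 → A_y = 30 − 23.448 × 0.45399 = 19.35 kN.

T = 23.45 kN, A_x = 20.89 kN, A_y = 19.35 kN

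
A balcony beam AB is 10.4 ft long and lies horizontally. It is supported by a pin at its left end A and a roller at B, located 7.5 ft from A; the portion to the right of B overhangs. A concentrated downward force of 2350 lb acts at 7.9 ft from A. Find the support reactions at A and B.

A_x = 0, A_y = -125.3 lb, B_y = 2475 lb

Taking moments about A: B_y·7.5 − 2350·7.9 = 0 → B_y = 18565/7.5 = 2475.33 ≈ 2475 lb.
ΣF_y = 0: A_y + 2475.33 − 2350 = 0 → A_y = -125.3 lb.
ΣF_x = 0: no horizontal applied forces, so A_x = 0.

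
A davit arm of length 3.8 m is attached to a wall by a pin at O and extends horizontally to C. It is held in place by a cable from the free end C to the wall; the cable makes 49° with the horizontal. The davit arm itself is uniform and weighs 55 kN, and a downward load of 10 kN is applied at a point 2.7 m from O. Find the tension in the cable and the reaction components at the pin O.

ΣM about O: T·sin49°·3.8 − 55·1.9 − 10·2.7 = 0 → T = 131.5/(3.8·0.75471) = 45.8524 ≈ 45.85 kN.
ΣF_x = 0: O_x − T·cos49° = 0 → O_x = 45.8524 × 0.656059 = 30.08 kN.
ΣF_y = 0: O_y + T·sin49° − 55 − 10 = 0 → O_y = 65 − 45.8524 × 0.75471 = 30.39 kN.

T = 45.85 kN, O_x = 30.08 kN, O_y = 30.39 kN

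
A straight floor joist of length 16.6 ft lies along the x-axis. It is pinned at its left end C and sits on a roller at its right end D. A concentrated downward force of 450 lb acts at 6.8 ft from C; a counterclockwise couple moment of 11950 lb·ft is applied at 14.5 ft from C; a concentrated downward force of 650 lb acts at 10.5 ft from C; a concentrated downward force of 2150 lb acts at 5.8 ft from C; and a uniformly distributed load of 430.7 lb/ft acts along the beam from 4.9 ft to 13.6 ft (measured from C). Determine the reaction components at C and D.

Resultant of the distributed load: 430.7 × 8.7 = 3747.09 lb at 9.25 ft from C.
ΣM about C: D_y·16.6 − 450·6.8 + 11950 − 650·10.5 − 2150·5.8 − (430.7·8.7)·9.25 = 0 → D_y = 45065.5825/16.6 = 2714.79 ≈ 2715 lb.
ΣF_y = 0: C_y + 2714.79 − 450 − 650 − 2150 − 430.7·8.7 = 0 → C_y = 4282 lb.
ΣF_x = 0: no horizontal applied forces, so C_x = 0.

C_x = 0, C_y = 4282 lb, D_y = 2715 lb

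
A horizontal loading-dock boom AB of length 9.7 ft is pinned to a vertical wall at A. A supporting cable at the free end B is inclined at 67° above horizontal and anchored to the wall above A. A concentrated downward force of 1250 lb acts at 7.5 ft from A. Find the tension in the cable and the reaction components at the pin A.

T = 1050 lb, A_x = 410.3 lb, A_y = 283.5 lb

ΣM about A: T·sin67°·9.7 − 1250·7.5 = 0 → T = 9375/(9.7·0.920505) = 1049.96 ≈ 1050 lb.
ΣF_x = 0: A_x − T·cos67° = 0 → A_x = 1049.96 × 0.390731 = 410.3 lb.
ΣF_y = 0: A_y + T·sin67° − 1250 = 0 → A_y = 1250 − 1049.96 × 0.920505 = 283.5 lb.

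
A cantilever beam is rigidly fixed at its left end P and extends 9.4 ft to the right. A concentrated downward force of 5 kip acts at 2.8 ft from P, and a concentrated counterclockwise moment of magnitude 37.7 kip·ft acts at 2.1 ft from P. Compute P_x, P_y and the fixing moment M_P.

ΣF_x = 0: P_x = 0.
ΣF_y = 0: P_y − 5 = 0 → P_y = 5.000 kip.
ΣM about P: M_P − 5·2.8 + 37.7 = 0 → M_P = -23.70 kip·ft.

P_x = 0, P_y = 5.000 kip, M_P = -23.70 kip·ft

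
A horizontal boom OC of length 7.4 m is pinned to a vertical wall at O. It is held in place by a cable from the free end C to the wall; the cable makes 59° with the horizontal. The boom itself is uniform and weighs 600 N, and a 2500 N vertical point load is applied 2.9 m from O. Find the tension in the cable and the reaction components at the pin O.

T = 1493 N, O_x = 768.9 N, O_y = 1820 N

ΣM about O: T·sin59°·7.4 − 600·3.7 − 2500·2.9 = 0 → T = 9470/(7.4·0.857167) = 1492.98 ≈ 1493 N.
ΣF_x = 0: O_x − T·cos59° = 0 → O_x = 1492.98 × 0.515038 = 768.9 N.
ΣF_y = 0: O_y + T·sin59° − 600 − 2500 = 0 → O_y = 3100 − 1492.98 × 0.857167 = 1820 N.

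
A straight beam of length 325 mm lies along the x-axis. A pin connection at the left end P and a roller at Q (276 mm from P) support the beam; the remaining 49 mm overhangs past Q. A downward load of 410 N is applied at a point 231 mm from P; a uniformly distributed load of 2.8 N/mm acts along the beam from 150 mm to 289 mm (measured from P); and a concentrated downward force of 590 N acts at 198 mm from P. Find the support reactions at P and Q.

Resultant of the distributed load: 2.8 × 139 = 389.2 N at 219.5 mm from P.
Taking moments about P: Q_y·276 − 410·231 − (2.8·139)·219.5 − 590·198 = 0 → Q_y = 296959.4/276 = 1075.94 ≈ 1076 N.
ΣF_y = 0: P_y + 1075.94 − 410 − 2.8·139 − 590 = 0 → P_y = 313.3 N.
ΣF_x = 0: no horizontal applied forces, so P_x = 0.

P_x = 0, P_y = 313.3 N, Q_y = 1076 N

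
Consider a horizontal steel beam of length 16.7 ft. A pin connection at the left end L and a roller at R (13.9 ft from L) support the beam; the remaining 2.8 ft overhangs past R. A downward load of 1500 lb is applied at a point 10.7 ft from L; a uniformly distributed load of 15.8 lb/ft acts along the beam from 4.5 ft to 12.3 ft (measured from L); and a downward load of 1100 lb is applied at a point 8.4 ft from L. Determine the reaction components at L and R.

L_x = 0, L_y = 829.3 lb, R_y = 1894 lb

Resultant of the distributed load: 15.8 × 7.8 = 123.24 lb at 8.4 ft from L.
Moments about L: R_y·13.9 − 1500·10.7 − (15.8·7.8)·8.4 − 1100·8.4 = 0 → R_y = 26325.216/13.9 = 1893.9 ≈ 1894 lb.
ΣF_y = 0: L_y + 1893.9 − 1500 − 15.8·7.8 − 1100 = 0 → L_y = 829.3 lb.
ΣF_x = 0: no horizontal applied forces, so L_x = 0.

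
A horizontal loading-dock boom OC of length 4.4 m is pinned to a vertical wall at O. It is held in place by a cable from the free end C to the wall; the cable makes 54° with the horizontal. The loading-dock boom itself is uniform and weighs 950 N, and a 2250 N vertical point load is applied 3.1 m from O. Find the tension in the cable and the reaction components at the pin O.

ΣM about O: T·sin54°·4.4 − 950·2.2 − 2250·3.1 = 0 → T = 9065/(4.4·0.809017) = 2546.58 ≈ 2547 N.
ΣF_x = 0: O_x − T·cos54° = 0 → O_x = 2546.58 × 0.587785 = 1497 N.
ΣF_y = 0: O_y + T·sin54° − 950 − 2250 = 0 → O_y = 3200 − 2546.58 × 0.809017 = 1140 N.

T = 2547 N, O_x = 1497 N, O_y = 1140 N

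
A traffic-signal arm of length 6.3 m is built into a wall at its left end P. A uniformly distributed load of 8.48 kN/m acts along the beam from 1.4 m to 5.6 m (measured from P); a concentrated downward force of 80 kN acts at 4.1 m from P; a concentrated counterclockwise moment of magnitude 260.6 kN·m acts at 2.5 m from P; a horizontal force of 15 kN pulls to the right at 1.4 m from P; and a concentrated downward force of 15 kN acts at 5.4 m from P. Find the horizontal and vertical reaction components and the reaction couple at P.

P_x = -15.00 kN, P_y = 130.6 kN, M_P = 273.1 kN·m

Resultant of the distributed load: 8.48 × 4.2 = 35.616 kN at 3.5 m from P.
ΣF_x = 0: P_x + 15 = 0 → P_x = -15.00 kN.
ΣF_y = 0: P_y − 8.48·4.2 − 80 − 15 = 0 → P_y = 130.6 kN.
ΣM about P: M_P − (8.48·4.2)·3.5 − 80·4.1 + 260.6 − 15·5.4 = 0 → M_P = 273.1 kN·m.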